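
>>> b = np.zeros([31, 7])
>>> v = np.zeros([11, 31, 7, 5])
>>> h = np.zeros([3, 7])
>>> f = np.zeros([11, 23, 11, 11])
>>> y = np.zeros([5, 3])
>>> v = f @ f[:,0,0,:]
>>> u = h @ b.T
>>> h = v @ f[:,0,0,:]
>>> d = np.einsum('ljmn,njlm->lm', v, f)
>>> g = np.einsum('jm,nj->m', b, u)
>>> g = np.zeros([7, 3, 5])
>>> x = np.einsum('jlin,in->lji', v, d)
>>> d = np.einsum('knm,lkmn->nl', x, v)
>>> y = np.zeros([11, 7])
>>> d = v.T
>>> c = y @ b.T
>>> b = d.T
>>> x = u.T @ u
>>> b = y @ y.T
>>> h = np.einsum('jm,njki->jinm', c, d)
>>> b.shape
(11, 11)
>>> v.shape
(11, 23, 11, 11)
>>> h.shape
(11, 11, 11, 31)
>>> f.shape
(11, 23, 11, 11)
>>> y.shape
(11, 7)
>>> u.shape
(3, 31)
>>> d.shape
(11, 11, 23, 11)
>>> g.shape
(7, 3, 5)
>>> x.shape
(31, 31)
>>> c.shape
(11, 31)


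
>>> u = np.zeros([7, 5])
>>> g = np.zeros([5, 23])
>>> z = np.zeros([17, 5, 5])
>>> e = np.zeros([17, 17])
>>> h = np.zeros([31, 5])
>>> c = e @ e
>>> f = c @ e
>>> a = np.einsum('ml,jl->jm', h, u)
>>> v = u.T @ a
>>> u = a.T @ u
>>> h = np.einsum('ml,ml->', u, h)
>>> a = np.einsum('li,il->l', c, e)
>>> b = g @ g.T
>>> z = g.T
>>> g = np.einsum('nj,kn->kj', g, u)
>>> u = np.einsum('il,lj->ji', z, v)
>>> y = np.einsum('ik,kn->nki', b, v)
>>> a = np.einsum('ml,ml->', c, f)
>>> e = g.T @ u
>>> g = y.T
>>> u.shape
(31, 23)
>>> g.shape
(5, 5, 31)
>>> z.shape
(23, 5)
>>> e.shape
(23, 23)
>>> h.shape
()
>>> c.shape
(17, 17)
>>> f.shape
(17, 17)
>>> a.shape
()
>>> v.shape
(5, 31)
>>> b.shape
(5, 5)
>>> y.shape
(31, 5, 5)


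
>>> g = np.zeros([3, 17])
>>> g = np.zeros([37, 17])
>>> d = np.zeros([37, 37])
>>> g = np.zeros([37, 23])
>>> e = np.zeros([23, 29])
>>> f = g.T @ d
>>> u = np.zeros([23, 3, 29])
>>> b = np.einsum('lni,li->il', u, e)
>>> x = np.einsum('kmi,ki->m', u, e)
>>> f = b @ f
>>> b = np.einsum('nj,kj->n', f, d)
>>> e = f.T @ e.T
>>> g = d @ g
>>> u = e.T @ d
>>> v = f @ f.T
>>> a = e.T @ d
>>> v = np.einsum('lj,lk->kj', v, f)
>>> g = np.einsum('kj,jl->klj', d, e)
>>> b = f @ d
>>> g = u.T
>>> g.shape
(37, 23)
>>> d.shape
(37, 37)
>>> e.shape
(37, 23)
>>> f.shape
(29, 37)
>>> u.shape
(23, 37)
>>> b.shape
(29, 37)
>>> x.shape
(3,)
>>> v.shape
(37, 29)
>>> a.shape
(23, 37)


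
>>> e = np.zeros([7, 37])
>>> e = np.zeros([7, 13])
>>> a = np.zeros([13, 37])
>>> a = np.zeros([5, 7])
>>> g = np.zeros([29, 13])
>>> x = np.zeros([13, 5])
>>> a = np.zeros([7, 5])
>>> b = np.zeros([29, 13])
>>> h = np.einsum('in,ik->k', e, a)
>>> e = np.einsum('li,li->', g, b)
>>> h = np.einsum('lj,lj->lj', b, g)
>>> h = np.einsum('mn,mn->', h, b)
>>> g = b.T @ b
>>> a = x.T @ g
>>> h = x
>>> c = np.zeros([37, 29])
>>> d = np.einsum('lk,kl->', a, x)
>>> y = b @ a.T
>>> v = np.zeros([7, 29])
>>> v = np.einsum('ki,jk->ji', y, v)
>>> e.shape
()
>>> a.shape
(5, 13)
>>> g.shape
(13, 13)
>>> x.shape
(13, 5)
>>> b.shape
(29, 13)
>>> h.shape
(13, 5)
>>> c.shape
(37, 29)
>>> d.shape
()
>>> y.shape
(29, 5)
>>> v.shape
(7, 5)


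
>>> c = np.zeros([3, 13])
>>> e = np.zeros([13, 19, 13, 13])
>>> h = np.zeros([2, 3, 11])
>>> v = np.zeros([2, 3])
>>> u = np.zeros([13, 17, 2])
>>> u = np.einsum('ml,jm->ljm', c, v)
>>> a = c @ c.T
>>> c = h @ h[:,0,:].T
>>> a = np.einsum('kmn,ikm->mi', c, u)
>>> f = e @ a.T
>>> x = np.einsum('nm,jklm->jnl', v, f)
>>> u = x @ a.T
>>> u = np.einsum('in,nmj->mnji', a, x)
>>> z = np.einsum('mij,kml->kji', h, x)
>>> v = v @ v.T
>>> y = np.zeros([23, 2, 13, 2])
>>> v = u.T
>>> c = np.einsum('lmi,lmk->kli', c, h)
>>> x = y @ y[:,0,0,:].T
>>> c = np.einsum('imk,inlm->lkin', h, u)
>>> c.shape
(13, 11, 2, 13)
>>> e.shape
(13, 19, 13, 13)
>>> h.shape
(2, 3, 11)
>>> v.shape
(3, 13, 13, 2)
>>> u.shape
(2, 13, 13, 3)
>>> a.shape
(3, 13)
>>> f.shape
(13, 19, 13, 3)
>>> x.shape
(23, 2, 13, 23)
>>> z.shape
(13, 11, 3)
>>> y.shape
(23, 2, 13, 2)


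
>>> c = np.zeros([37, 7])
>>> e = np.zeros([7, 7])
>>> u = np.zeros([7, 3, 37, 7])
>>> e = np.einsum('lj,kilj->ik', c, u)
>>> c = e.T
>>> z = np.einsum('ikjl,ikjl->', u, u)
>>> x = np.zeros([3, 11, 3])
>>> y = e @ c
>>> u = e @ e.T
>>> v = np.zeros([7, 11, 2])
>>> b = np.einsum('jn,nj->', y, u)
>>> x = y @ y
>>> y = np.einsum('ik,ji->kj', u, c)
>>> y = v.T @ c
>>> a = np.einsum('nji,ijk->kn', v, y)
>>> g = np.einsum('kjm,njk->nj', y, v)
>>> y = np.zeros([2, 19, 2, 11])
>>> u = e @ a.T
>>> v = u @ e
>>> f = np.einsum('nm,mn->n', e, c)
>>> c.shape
(7, 3)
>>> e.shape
(3, 7)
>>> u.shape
(3, 3)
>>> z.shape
()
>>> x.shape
(3, 3)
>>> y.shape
(2, 19, 2, 11)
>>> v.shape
(3, 7)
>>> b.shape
()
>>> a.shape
(3, 7)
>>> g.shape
(7, 11)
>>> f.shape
(3,)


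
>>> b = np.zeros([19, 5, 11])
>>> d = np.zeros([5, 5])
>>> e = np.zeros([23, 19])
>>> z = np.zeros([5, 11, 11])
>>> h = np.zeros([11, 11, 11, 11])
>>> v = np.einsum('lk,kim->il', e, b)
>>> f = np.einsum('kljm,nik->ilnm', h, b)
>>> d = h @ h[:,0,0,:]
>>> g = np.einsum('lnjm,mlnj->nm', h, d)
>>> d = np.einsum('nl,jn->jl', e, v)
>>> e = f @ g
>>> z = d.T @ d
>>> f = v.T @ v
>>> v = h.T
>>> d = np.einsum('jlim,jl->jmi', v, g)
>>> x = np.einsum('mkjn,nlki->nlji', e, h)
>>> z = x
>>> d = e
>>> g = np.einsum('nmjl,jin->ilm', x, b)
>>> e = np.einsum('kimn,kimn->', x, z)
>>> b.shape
(19, 5, 11)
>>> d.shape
(5, 11, 19, 11)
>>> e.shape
()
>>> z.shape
(11, 11, 19, 11)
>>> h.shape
(11, 11, 11, 11)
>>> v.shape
(11, 11, 11, 11)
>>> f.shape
(23, 23)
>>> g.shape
(5, 11, 11)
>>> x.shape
(11, 11, 19, 11)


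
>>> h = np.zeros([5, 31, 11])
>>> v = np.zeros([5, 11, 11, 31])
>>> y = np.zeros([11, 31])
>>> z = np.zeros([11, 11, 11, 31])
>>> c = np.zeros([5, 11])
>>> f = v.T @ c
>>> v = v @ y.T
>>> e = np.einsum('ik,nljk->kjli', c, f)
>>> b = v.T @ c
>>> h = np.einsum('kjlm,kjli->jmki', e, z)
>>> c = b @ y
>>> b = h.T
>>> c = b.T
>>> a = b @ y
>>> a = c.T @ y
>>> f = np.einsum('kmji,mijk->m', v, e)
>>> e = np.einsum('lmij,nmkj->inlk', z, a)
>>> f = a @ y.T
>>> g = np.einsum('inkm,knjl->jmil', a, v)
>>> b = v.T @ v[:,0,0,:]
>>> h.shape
(11, 5, 11, 31)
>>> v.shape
(5, 11, 11, 11)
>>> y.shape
(11, 31)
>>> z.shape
(11, 11, 11, 31)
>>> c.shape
(11, 5, 11, 31)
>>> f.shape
(31, 11, 5, 11)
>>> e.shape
(11, 31, 11, 5)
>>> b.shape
(11, 11, 11, 11)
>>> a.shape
(31, 11, 5, 31)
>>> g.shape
(11, 31, 31, 11)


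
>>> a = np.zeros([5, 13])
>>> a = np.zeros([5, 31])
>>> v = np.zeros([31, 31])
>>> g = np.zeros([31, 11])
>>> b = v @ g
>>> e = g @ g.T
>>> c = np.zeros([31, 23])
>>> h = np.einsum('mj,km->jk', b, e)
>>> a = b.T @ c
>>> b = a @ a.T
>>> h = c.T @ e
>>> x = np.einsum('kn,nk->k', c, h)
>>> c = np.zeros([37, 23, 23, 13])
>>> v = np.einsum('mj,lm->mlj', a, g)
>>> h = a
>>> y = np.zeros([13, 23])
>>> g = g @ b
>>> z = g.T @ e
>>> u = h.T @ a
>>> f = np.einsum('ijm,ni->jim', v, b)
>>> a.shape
(11, 23)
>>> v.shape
(11, 31, 23)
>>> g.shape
(31, 11)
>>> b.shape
(11, 11)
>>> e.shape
(31, 31)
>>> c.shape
(37, 23, 23, 13)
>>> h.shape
(11, 23)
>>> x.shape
(31,)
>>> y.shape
(13, 23)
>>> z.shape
(11, 31)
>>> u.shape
(23, 23)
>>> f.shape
(31, 11, 23)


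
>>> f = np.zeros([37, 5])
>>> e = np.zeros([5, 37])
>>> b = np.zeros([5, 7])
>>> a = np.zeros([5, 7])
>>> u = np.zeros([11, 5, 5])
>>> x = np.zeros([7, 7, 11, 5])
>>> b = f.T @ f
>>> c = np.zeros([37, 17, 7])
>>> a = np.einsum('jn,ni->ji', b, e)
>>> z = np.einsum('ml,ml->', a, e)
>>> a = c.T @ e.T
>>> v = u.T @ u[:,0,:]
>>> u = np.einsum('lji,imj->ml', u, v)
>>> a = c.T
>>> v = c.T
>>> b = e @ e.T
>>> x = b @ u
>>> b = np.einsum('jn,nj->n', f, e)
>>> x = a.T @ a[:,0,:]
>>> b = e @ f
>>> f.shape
(37, 5)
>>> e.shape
(5, 37)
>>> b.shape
(5, 5)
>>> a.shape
(7, 17, 37)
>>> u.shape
(5, 11)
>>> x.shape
(37, 17, 37)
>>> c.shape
(37, 17, 7)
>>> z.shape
()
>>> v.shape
(7, 17, 37)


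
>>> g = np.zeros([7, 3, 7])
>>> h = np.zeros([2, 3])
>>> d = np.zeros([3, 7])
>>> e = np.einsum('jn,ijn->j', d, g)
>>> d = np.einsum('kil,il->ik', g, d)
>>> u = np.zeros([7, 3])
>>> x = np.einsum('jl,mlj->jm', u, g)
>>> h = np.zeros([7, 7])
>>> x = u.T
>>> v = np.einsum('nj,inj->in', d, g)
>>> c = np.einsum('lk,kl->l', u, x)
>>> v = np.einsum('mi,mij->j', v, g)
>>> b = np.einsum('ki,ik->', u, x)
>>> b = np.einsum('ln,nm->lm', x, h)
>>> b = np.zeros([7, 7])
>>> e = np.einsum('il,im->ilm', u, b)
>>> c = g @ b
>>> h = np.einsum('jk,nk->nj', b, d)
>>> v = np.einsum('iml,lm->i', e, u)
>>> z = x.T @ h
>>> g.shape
(7, 3, 7)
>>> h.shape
(3, 7)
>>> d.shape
(3, 7)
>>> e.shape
(7, 3, 7)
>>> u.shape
(7, 3)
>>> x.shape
(3, 7)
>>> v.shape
(7,)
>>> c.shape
(7, 3, 7)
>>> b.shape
(7, 7)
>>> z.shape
(7, 7)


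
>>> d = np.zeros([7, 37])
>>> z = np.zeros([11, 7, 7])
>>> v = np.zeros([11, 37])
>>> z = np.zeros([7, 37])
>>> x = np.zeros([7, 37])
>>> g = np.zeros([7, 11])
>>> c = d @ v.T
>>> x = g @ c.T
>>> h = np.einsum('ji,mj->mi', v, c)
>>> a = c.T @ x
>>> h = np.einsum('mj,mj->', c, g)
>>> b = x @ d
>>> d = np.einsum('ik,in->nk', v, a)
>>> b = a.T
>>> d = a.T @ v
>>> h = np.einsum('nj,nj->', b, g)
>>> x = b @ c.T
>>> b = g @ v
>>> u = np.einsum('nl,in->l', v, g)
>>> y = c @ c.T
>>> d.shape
(7, 37)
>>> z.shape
(7, 37)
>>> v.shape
(11, 37)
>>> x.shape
(7, 7)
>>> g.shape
(7, 11)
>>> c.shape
(7, 11)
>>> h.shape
()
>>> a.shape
(11, 7)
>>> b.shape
(7, 37)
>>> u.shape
(37,)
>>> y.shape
(7, 7)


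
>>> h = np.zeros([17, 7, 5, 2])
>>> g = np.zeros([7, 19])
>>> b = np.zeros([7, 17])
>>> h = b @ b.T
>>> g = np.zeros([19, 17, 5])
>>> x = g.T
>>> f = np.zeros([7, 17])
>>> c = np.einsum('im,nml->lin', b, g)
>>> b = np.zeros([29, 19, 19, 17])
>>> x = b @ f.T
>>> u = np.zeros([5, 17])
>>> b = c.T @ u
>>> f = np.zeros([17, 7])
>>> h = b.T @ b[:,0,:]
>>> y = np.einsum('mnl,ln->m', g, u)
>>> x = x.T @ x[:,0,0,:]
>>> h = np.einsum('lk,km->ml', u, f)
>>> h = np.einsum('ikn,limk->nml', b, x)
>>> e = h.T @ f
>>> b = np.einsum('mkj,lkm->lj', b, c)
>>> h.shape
(17, 19, 7)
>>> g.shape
(19, 17, 5)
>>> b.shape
(5, 17)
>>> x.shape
(7, 19, 19, 7)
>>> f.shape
(17, 7)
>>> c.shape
(5, 7, 19)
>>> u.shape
(5, 17)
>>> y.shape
(19,)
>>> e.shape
(7, 19, 7)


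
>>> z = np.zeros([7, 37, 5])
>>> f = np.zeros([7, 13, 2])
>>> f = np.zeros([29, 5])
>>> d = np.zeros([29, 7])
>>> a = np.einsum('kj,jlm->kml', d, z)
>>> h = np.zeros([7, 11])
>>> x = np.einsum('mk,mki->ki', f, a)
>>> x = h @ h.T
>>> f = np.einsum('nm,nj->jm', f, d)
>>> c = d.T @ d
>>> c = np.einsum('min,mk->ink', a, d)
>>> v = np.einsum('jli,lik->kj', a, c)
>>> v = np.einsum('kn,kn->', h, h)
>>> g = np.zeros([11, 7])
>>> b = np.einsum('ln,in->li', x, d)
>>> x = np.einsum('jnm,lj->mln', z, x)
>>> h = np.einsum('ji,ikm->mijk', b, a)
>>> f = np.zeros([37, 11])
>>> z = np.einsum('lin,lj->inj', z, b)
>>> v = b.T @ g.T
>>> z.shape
(37, 5, 29)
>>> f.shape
(37, 11)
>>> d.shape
(29, 7)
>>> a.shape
(29, 5, 37)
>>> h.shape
(37, 29, 7, 5)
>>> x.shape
(5, 7, 37)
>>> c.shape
(5, 37, 7)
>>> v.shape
(29, 11)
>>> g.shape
(11, 7)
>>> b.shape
(7, 29)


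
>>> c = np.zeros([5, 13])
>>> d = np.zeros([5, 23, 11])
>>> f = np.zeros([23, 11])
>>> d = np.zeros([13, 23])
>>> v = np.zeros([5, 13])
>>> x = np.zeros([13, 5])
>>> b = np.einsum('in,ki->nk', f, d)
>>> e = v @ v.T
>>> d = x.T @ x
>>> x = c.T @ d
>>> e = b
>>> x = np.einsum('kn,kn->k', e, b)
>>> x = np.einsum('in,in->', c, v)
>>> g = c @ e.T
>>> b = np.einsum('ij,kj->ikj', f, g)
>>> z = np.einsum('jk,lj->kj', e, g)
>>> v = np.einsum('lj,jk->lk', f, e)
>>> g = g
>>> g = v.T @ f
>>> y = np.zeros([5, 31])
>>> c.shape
(5, 13)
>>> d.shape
(5, 5)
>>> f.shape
(23, 11)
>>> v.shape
(23, 13)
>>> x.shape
()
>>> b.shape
(23, 5, 11)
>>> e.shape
(11, 13)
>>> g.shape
(13, 11)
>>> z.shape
(13, 11)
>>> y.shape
(5, 31)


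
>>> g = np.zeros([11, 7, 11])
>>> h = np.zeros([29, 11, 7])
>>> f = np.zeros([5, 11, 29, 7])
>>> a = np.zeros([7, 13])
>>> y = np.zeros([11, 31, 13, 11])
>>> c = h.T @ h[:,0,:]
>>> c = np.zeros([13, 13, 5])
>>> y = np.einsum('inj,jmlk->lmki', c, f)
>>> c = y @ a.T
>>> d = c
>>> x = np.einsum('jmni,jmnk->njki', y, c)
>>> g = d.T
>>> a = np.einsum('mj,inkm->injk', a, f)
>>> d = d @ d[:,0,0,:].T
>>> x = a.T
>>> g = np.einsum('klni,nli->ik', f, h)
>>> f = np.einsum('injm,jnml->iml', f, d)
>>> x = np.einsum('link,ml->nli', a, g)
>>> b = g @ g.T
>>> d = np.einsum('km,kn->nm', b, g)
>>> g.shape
(7, 5)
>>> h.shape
(29, 11, 7)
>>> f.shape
(5, 7, 29)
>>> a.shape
(5, 11, 13, 29)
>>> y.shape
(29, 11, 7, 13)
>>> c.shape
(29, 11, 7, 7)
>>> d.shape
(5, 7)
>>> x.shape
(13, 5, 11)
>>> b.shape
(7, 7)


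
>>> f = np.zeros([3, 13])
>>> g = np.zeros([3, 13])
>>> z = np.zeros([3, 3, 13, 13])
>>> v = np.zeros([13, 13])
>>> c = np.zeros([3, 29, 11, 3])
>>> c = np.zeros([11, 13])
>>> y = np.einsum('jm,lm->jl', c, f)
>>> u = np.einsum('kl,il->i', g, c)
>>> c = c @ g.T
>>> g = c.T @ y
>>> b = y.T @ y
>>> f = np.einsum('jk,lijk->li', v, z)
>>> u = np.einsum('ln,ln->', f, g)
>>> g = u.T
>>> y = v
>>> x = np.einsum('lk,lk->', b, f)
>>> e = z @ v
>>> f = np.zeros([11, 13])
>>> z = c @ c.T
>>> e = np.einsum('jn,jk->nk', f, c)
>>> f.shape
(11, 13)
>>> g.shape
()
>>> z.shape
(11, 11)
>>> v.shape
(13, 13)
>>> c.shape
(11, 3)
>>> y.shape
(13, 13)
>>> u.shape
()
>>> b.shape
(3, 3)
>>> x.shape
()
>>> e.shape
(13, 3)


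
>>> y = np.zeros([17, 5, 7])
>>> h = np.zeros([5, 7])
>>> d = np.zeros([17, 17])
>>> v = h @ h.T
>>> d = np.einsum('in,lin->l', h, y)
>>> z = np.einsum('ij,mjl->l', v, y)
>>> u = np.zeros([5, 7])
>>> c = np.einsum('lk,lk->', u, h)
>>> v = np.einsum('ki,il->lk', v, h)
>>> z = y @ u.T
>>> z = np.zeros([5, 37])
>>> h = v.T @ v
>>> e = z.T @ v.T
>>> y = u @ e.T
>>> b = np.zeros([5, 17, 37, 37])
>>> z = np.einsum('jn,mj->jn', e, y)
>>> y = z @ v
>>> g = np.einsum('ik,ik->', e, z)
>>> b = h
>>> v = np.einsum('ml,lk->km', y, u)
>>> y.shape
(37, 5)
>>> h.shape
(5, 5)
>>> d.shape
(17,)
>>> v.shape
(7, 37)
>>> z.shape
(37, 7)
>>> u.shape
(5, 7)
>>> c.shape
()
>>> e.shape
(37, 7)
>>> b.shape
(5, 5)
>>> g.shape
()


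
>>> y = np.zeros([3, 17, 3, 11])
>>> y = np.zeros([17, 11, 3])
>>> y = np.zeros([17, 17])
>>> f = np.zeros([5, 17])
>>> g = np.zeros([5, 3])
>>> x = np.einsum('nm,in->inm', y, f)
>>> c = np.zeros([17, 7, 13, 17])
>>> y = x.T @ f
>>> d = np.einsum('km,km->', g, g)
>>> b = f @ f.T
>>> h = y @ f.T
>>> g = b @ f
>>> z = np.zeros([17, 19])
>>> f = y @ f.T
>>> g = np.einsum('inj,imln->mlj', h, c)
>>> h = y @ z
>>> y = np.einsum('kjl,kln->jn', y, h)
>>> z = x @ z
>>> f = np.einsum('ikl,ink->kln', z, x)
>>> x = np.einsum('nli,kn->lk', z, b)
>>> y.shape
(17, 19)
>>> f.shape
(17, 19, 17)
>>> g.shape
(7, 13, 5)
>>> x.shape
(17, 5)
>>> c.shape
(17, 7, 13, 17)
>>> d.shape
()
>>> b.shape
(5, 5)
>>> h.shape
(17, 17, 19)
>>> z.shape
(5, 17, 19)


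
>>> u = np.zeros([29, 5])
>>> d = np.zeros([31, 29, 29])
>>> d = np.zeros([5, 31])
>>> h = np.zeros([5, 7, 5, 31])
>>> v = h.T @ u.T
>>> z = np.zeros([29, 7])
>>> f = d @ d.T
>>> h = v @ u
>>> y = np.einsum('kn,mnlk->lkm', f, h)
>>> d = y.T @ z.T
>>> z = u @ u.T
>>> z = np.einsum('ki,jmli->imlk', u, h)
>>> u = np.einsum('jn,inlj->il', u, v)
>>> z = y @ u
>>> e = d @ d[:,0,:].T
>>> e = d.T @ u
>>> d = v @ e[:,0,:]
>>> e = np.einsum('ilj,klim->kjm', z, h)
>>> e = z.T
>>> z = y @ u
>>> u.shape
(31, 7)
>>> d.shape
(31, 5, 7, 7)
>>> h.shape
(31, 5, 7, 5)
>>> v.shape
(31, 5, 7, 29)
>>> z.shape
(7, 5, 7)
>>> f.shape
(5, 5)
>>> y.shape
(7, 5, 31)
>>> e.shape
(7, 5, 7)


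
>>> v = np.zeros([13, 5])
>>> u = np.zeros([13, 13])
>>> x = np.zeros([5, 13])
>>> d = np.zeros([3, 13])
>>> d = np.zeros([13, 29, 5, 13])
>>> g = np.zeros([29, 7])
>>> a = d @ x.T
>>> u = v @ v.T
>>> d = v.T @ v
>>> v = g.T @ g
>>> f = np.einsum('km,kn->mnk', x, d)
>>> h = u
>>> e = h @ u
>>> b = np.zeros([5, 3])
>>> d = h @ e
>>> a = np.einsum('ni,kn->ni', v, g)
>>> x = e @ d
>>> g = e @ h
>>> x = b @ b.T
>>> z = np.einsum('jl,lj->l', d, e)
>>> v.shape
(7, 7)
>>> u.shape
(13, 13)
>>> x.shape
(5, 5)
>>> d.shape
(13, 13)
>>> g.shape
(13, 13)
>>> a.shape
(7, 7)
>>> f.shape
(13, 5, 5)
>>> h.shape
(13, 13)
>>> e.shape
(13, 13)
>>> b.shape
(5, 3)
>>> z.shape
(13,)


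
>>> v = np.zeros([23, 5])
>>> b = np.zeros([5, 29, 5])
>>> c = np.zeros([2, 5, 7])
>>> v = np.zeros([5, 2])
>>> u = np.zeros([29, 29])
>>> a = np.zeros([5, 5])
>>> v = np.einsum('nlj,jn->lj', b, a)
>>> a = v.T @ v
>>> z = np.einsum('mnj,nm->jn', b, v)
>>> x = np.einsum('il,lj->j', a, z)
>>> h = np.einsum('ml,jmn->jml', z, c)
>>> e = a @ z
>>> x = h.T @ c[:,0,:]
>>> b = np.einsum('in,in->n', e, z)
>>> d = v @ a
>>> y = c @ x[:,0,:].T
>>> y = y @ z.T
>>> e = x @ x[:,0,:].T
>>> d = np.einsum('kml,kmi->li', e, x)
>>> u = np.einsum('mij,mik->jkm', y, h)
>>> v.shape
(29, 5)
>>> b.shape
(29,)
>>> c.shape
(2, 5, 7)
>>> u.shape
(5, 29, 2)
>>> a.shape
(5, 5)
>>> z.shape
(5, 29)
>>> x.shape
(29, 5, 7)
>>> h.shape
(2, 5, 29)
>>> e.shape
(29, 5, 29)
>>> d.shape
(29, 7)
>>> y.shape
(2, 5, 5)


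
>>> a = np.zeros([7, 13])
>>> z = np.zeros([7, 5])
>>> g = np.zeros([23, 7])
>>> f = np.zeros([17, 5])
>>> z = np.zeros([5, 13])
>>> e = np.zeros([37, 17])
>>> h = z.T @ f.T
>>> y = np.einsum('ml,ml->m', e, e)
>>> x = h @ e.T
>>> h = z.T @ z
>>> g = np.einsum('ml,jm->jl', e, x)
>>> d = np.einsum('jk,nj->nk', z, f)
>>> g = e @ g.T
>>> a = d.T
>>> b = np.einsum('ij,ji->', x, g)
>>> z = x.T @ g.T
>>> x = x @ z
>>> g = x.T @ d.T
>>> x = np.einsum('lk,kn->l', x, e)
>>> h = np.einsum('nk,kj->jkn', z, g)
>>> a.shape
(13, 17)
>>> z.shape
(37, 37)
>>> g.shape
(37, 17)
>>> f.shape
(17, 5)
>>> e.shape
(37, 17)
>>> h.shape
(17, 37, 37)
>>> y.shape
(37,)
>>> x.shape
(13,)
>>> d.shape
(17, 13)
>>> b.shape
()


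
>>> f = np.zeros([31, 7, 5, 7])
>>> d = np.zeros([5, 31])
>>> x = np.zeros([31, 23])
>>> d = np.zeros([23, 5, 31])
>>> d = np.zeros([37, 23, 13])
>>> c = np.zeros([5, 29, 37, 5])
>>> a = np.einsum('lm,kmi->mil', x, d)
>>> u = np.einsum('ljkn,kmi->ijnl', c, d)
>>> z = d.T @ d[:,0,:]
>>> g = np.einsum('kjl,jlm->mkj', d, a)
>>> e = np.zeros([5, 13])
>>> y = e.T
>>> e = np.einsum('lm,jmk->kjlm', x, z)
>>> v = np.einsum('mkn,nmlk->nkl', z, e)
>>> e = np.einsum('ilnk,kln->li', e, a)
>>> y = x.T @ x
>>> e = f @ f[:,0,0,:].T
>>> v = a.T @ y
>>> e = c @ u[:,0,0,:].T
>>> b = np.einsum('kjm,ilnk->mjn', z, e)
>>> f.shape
(31, 7, 5, 7)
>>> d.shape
(37, 23, 13)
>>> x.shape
(31, 23)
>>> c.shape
(5, 29, 37, 5)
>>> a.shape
(23, 13, 31)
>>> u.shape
(13, 29, 5, 5)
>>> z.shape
(13, 23, 13)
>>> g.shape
(31, 37, 23)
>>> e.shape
(5, 29, 37, 13)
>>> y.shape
(23, 23)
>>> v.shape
(31, 13, 23)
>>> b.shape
(13, 23, 37)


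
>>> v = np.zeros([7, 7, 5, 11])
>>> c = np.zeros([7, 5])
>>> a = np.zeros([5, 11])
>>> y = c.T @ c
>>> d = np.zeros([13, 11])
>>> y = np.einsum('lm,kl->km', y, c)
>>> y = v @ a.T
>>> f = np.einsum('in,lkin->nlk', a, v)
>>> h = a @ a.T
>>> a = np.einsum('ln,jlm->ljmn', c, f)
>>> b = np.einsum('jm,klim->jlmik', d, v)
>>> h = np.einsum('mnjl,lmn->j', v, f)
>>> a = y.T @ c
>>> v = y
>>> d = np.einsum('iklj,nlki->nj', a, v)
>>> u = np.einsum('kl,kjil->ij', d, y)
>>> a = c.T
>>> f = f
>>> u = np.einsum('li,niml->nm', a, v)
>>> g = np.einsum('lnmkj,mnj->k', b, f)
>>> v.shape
(7, 7, 5, 5)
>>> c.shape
(7, 5)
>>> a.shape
(5, 7)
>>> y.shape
(7, 7, 5, 5)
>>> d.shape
(7, 5)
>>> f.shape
(11, 7, 7)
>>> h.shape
(5,)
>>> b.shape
(13, 7, 11, 5, 7)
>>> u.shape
(7, 5)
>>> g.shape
(5,)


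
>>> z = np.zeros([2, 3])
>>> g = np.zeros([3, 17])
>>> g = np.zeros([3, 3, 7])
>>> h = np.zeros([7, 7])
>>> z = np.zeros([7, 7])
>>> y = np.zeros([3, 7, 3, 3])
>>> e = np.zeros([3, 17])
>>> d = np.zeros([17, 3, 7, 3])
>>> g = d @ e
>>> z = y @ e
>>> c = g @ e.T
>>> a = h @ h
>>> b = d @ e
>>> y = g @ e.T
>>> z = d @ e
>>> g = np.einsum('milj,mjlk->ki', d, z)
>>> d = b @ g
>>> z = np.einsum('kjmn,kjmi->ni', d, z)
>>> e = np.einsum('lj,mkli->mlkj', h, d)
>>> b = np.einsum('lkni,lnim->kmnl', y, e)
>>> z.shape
(3, 17)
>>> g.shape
(17, 3)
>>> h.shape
(7, 7)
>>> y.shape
(17, 3, 7, 3)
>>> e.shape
(17, 7, 3, 7)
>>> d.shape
(17, 3, 7, 3)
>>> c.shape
(17, 3, 7, 3)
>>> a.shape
(7, 7)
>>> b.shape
(3, 7, 7, 17)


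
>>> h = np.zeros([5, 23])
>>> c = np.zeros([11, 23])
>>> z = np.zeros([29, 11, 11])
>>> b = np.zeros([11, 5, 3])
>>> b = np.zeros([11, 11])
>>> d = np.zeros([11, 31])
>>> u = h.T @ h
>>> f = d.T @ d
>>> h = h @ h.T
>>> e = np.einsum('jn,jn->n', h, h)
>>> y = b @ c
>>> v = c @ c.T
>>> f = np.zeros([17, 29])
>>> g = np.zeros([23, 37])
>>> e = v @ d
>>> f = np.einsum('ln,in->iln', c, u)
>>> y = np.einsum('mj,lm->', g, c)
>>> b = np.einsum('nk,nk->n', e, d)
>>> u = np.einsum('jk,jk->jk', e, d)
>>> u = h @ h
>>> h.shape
(5, 5)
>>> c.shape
(11, 23)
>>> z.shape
(29, 11, 11)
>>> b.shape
(11,)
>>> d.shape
(11, 31)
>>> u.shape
(5, 5)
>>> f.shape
(23, 11, 23)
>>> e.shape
(11, 31)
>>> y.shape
()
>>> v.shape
(11, 11)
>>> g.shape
(23, 37)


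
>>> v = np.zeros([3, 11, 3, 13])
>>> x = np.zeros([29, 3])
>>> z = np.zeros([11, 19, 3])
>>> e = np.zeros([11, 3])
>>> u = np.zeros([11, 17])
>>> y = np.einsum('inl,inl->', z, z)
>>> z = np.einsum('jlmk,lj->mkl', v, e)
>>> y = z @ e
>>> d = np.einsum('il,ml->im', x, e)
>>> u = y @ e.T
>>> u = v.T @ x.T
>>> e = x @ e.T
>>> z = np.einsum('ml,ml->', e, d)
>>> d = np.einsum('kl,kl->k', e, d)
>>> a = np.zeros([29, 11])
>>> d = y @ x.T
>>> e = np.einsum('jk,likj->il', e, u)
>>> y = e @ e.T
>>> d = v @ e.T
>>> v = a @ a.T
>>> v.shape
(29, 29)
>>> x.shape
(29, 3)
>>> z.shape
()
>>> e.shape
(3, 13)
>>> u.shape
(13, 3, 11, 29)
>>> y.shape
(3, 3)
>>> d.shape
(3, 11, 3, 3)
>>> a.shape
(29, 11)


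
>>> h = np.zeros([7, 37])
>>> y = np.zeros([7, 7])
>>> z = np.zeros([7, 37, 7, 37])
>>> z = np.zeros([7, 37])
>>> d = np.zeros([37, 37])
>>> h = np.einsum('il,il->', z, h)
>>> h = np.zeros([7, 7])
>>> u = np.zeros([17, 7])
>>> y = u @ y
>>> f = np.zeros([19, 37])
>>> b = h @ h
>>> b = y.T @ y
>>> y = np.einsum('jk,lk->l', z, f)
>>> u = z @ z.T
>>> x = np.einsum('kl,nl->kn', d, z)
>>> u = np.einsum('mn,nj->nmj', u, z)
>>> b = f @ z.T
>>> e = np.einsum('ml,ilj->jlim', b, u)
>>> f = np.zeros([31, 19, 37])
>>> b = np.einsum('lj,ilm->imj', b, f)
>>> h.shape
(7, 7)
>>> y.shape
(19,)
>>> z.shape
(7, 37)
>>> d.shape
(37, 37)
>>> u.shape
(7, 7, 37)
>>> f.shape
(31, 19, 37)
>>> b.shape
(31, 37, 7)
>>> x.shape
(37, 7)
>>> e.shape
(37, 7, 7, 19)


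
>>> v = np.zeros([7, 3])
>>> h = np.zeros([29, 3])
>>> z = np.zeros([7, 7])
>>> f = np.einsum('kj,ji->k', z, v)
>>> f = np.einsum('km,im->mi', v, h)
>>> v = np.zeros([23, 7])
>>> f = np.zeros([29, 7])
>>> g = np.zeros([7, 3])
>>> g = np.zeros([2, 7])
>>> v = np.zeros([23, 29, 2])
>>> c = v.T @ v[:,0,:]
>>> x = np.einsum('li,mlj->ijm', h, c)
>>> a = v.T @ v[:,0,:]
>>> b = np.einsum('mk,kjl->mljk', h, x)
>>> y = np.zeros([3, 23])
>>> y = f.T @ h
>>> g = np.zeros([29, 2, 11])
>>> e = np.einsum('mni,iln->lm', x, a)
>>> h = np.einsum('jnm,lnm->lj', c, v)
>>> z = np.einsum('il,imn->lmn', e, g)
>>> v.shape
(23, 29, 2)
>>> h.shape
(23, 2)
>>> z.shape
(3, 2, 11)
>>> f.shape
(29, 7)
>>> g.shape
(29, 2, 11)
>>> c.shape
(2, 29, 2)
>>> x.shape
(3, 2, 2)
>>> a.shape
(2, 29, 2)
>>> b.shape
(29, 2, 2, 3)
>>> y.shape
(7, 3)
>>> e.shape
(29, 3)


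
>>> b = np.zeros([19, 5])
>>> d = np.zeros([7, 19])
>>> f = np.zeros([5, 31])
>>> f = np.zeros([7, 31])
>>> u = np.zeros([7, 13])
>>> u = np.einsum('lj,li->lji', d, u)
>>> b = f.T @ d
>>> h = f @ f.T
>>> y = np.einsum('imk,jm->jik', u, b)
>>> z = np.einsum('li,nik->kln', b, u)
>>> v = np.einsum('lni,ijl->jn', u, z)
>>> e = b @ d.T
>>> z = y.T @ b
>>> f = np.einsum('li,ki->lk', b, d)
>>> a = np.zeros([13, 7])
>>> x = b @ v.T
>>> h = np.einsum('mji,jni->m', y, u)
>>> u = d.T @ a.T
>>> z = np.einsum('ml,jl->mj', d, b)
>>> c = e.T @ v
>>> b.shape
(31, 19)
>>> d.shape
(7, 19)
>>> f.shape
(31, 7)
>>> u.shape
(19, 13)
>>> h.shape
(31,)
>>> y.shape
(31, 7, 13)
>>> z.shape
(7, 31)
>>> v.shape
(31, 19)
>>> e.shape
(31, 7)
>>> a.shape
(13, 7)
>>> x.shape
(31, 31)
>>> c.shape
(7, 19)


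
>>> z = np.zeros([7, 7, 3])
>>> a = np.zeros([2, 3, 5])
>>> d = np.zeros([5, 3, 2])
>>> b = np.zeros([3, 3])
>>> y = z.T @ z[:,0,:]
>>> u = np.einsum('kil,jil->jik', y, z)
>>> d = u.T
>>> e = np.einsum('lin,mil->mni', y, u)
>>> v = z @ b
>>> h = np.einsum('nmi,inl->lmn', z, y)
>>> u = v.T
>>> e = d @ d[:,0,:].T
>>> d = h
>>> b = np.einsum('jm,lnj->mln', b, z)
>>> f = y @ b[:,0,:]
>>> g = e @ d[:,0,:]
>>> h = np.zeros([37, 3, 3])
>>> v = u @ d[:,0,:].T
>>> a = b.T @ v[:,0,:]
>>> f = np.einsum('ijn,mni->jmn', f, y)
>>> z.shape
(7, 7, 3)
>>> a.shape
(7, 7, 3)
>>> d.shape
(3, 7, 7)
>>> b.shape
(3, 7, 7)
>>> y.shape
(3, 7, 3)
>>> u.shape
(3, 7, 7)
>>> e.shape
(3, 7, 3)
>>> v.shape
(3, 7, 3)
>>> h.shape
(37, 3, 3)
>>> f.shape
(7, 3, 7)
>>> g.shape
(3, 7, 7)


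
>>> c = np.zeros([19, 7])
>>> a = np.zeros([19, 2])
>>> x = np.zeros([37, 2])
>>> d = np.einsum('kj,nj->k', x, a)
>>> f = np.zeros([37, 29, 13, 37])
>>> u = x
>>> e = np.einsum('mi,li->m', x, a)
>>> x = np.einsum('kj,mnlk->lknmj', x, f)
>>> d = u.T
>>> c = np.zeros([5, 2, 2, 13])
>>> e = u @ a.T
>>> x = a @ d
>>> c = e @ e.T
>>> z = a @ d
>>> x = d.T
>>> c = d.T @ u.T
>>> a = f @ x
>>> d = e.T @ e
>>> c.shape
(37, 37)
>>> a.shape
(37, 29, 13, 2)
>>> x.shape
(37, 2)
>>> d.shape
(19, 19)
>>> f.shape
(37, 29, 13, 37)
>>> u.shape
(37, 2)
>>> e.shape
(37, 19)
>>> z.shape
(19, 37)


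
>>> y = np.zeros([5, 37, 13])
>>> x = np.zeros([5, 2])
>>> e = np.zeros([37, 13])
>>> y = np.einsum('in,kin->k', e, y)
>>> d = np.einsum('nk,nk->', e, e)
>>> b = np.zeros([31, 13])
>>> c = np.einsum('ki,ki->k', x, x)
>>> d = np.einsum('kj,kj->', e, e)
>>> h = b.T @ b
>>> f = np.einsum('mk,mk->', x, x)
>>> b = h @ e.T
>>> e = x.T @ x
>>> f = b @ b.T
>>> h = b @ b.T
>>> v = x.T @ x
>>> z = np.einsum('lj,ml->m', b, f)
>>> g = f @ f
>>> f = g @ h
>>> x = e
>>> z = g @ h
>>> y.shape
(5,)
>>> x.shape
(2, 2)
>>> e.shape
(2, 2)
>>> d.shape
()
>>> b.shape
(13, 37)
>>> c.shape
(5,)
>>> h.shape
(13, 13)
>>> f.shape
(13, 13)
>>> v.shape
(2, 2)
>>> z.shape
(13, 13)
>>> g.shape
(13, 13)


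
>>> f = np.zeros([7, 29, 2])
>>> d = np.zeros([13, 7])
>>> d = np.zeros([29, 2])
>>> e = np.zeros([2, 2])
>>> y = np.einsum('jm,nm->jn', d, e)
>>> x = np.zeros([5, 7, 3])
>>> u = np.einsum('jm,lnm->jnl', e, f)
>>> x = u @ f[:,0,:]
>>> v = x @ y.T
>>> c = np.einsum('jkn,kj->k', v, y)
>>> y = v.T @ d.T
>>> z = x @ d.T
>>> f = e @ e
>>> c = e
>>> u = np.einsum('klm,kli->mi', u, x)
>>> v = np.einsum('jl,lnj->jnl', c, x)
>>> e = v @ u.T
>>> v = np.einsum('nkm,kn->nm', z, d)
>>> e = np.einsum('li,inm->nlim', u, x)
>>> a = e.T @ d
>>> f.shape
(2, 2)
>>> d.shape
(29, 2)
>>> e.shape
(29, 7, 2, 2)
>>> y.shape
(29, 29, 29)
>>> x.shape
(2, 29, 2)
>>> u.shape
(7, 2)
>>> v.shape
(2, 29)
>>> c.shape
(2, 2)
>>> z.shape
(2, 29, 29)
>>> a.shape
(2, 2, 7, 2)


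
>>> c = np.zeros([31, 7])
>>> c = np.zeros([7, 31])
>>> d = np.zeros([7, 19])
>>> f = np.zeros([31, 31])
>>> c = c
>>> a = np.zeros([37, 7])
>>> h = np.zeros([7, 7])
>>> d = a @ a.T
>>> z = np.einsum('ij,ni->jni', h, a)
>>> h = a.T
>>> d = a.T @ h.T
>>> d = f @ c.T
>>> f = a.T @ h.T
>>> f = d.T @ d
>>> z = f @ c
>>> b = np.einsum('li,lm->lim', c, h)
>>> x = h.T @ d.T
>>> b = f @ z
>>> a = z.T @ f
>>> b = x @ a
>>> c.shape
(7, 31)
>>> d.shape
(31, 7)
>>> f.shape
(7, 7)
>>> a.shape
(31, 7)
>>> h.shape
(7, 37)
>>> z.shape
(7, 31)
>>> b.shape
(37, 7)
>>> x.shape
(37, 31)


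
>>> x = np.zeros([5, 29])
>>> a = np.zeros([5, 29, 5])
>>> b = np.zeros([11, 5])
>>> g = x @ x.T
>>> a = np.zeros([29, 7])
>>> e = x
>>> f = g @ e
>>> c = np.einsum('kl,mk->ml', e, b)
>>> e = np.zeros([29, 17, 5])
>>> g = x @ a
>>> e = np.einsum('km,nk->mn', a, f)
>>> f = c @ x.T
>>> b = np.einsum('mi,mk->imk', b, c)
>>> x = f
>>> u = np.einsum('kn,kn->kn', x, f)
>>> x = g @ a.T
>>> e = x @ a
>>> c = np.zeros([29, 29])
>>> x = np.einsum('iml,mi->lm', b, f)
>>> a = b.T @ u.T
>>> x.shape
(29, 11)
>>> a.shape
(29, 11, 11)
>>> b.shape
(5, 11, 29)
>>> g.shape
(5, 7)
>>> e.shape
(5, 7)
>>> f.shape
(11, 5)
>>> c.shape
(29, 29)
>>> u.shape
(11, 5)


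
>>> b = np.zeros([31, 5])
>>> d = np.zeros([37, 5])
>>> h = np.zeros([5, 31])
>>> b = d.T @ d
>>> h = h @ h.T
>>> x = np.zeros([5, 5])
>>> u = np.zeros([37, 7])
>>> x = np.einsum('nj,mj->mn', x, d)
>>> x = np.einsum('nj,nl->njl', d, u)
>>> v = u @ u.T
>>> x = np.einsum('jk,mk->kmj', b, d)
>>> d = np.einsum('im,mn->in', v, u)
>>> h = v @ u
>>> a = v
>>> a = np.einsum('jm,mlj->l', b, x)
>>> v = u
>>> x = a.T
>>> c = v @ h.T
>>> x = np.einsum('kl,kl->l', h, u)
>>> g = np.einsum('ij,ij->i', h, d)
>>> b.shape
(5, 5)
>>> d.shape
(37, 7)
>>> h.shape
(37, 7)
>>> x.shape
(7,)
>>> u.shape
(37, 7)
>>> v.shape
(37, 7)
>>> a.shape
(37,)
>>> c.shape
(37, 37)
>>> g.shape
(37,)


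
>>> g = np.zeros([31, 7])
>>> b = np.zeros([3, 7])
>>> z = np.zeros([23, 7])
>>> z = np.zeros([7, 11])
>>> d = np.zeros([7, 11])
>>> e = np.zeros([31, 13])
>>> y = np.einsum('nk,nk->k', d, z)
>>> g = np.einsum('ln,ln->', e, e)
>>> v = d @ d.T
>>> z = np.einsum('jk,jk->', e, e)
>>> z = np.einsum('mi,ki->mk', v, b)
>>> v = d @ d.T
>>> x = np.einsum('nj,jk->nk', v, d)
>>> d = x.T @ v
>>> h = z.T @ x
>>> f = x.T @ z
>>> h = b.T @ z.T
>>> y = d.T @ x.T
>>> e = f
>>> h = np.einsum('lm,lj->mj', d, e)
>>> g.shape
()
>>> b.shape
(3, 7)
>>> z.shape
(7, 3)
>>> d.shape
(11, 7)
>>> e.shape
(11, 3)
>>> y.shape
(7, 7)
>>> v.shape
(7, 7)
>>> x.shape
(7, 11)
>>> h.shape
(7, 3)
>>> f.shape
(11, 3)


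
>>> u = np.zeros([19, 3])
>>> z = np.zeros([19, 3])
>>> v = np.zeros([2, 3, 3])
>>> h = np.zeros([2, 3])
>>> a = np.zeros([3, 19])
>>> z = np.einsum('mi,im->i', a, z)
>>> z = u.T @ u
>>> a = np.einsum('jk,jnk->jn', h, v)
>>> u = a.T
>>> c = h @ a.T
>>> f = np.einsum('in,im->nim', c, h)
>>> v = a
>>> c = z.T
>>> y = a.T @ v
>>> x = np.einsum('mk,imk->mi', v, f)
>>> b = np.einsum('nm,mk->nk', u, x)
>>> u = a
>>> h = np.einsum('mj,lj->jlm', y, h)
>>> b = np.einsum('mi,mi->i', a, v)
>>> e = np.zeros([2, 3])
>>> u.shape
(2, 3)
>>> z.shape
(3, 3)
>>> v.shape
(2, 3)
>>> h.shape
(3, 2, 3)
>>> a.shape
(2, 3)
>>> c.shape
(3, 3)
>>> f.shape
(2, 2, 3)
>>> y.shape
(3, 3)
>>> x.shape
(2, 2)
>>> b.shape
(3,)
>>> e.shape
(2, 3)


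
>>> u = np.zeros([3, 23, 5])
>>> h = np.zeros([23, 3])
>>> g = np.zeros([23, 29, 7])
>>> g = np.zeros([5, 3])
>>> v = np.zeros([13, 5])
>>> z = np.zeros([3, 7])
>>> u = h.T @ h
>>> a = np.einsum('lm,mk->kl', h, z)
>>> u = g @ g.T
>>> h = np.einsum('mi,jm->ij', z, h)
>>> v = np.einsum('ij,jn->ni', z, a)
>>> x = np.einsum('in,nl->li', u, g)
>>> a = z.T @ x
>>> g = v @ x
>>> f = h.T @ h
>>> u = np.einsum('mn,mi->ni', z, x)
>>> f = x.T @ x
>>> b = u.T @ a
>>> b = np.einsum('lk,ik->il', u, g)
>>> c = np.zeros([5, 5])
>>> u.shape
(7, 5)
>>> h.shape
(7, 23)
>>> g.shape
(23, 5)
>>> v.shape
(23, 3)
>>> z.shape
(3, 7)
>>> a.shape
(7, 5)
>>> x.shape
(3, 5)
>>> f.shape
(5, 5)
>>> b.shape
(23, 7)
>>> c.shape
(5, 5)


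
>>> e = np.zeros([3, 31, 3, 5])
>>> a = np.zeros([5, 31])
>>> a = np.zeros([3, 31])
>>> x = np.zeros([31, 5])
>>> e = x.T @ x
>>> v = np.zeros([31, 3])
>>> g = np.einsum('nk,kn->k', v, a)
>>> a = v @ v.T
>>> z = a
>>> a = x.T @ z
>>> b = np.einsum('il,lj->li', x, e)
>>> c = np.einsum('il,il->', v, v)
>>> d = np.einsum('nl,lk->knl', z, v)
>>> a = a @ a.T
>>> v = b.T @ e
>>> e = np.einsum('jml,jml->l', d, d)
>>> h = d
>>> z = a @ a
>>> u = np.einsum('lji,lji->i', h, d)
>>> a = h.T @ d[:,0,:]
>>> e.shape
(31,)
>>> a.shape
(31, 31, 31)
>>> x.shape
(31, 5)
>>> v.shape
(31, 5)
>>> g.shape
(3,)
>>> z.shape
(5, 5)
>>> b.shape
(5, 31)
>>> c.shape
()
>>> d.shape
(3, 31, 31)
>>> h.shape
(3, 31, 31)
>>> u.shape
(31,)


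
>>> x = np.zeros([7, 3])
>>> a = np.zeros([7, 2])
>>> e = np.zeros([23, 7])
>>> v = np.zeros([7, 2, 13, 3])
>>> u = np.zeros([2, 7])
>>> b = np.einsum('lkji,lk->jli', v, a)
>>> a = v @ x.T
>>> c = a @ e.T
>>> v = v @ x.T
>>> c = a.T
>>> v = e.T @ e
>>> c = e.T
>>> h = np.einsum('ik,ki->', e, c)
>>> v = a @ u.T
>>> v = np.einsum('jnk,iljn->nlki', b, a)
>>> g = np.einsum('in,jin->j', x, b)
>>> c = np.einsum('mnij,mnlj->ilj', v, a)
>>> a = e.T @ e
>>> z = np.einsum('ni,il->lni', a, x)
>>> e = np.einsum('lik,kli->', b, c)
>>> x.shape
(7, 3)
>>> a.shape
(7, 7)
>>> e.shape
()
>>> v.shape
(7, 2, 3, 7)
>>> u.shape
(2, 7)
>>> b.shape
(13, 7, 3)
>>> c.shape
(3, 13, 7)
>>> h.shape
()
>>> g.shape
(13,)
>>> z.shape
(3, 7, 7)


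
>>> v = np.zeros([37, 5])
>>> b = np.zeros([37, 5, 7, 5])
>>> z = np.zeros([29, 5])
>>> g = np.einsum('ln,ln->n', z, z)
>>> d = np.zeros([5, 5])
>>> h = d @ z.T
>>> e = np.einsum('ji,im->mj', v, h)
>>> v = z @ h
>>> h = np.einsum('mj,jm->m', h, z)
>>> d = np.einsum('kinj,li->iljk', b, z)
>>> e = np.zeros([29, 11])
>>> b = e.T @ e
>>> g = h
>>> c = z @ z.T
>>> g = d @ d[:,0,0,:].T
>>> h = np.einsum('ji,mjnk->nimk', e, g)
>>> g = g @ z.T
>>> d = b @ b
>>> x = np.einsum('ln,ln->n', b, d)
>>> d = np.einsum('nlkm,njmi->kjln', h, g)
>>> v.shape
(29, 29)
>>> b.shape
(11, 11)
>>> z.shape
(29, 5)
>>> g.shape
(5, 29, 5, 29)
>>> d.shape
(5, 29, 11, 5)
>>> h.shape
(5, 11, 5, 5)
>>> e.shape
(29, 11)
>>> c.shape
(29, 29)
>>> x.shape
(11,)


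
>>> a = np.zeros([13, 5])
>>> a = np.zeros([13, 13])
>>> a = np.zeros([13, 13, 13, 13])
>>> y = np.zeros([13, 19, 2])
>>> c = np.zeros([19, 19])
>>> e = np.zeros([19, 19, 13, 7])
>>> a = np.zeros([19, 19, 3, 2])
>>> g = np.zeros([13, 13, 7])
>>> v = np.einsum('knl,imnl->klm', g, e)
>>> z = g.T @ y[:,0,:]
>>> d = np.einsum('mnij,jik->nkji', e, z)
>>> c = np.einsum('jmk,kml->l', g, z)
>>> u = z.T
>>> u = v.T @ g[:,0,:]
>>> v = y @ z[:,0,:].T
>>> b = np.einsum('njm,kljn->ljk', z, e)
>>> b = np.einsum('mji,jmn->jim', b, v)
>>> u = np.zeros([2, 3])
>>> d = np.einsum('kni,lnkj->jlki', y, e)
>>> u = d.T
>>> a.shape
(19, 19, 3, 2)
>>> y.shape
(13, 19, 2)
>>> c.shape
(2,)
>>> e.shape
(19, 19, 13, 7)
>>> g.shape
(13, 13, 7)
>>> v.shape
(13, 19, 7)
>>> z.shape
(7, 13, 2)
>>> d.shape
(7, 19, 13, 2)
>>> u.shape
(2, 13, 19, 7)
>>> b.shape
(13, 19, 19)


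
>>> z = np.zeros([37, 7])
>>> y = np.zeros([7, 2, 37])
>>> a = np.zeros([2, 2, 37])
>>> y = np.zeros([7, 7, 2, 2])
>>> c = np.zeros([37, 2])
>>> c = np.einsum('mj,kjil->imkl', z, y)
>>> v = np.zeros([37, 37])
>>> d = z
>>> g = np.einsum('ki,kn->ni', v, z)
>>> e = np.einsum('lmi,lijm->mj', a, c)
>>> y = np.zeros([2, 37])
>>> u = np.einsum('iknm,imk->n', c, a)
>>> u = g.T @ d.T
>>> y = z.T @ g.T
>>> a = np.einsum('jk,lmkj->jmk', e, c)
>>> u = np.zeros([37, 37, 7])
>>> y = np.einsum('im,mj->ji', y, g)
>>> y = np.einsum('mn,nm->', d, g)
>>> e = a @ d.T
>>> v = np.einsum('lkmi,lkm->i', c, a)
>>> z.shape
(37, 7)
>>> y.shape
()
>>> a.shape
(2, 37, 7)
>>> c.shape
(2, 37, 7, 2)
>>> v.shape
(2,)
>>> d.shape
(37, 7)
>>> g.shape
(7, 37)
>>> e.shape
(2, 37, 37)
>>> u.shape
(37, 37, 7)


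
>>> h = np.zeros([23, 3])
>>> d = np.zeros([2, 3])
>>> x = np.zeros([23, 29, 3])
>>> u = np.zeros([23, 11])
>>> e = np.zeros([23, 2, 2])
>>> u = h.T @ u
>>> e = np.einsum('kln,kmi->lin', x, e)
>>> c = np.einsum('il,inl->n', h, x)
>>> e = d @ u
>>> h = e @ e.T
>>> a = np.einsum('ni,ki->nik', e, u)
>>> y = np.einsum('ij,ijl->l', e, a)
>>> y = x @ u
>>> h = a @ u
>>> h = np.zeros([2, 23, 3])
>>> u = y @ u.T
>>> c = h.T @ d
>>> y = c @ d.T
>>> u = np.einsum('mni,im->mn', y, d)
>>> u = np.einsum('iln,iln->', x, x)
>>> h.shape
(2, 23, 3)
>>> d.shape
(2, 3)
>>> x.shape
(23, 29, 3)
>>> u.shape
()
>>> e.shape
(2, 11)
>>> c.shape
(3, 23, 3)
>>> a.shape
(2, 11, 3)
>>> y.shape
(3, 23, 2)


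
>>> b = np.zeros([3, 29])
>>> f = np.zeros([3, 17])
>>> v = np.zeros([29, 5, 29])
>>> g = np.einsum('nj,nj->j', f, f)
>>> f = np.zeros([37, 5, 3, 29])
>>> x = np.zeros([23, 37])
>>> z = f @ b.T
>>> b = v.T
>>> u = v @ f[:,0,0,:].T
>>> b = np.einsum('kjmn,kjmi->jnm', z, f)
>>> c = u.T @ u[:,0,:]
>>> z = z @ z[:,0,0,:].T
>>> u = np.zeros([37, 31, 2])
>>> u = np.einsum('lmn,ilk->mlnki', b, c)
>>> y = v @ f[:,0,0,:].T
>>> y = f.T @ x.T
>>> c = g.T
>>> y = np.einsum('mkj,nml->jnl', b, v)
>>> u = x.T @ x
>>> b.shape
(5, 3, 3)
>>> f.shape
(37, 5, 3, 29)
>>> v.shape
(29, 5, 29)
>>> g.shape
(17,)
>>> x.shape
(23, 37)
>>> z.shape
(37, 5, 3, 37)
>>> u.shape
(37, 37)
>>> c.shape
(17,)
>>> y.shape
(3, 29, 29)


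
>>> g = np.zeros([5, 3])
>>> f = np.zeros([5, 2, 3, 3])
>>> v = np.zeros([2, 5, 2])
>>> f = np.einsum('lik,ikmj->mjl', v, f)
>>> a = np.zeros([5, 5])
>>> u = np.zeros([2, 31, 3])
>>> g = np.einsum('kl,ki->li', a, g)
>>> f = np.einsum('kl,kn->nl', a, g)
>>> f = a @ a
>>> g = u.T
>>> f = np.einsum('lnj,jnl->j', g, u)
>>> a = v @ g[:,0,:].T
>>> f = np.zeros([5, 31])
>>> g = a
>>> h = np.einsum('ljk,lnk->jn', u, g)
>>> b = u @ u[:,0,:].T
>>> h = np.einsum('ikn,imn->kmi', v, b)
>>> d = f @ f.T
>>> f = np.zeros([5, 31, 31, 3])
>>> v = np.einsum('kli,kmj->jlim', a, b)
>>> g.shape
(2, 5, 3)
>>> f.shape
(5, 31, 31, 3)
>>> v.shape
(2, 5, 3, 31)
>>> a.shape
(2, 5, 3)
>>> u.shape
(2, 31, 3)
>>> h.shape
(5, 31, 2)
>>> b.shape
(2, 31, 2)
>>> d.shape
(5, 5)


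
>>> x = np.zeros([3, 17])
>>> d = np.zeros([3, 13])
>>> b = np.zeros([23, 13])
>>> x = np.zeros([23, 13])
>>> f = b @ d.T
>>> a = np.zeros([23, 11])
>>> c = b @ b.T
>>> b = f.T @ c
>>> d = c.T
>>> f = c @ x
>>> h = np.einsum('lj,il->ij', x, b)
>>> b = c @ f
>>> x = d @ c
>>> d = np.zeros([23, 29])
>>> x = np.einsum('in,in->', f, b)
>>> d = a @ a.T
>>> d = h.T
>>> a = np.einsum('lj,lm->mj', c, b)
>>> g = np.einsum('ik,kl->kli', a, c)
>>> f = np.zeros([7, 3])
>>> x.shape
()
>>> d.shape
(13, 3)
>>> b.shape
(23, 13)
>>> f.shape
(7, 3)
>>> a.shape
(13, 23)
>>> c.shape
(23, 23)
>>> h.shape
(3, 13)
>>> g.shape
(23, 23, 13)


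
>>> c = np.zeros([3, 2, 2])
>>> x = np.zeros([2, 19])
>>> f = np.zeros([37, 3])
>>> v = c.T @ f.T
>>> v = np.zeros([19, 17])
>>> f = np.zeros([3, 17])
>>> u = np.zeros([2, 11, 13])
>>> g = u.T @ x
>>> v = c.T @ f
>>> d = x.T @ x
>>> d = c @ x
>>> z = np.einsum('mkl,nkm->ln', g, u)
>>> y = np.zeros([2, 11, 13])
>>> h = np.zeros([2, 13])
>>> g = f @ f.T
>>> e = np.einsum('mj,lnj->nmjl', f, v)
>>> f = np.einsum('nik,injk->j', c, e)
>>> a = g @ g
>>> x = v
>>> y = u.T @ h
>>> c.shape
(3, 2, 2)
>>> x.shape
(2, 2, 17)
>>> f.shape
(17,)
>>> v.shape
(2, 2, 17)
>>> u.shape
(2, 11, 13)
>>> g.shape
(3, 3)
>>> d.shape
(3, 2, 19)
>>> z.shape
(19, 2)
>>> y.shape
(13, 11, 13)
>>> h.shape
(2, 13)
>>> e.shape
(2, 3, 17, 2)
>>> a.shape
(3, 3)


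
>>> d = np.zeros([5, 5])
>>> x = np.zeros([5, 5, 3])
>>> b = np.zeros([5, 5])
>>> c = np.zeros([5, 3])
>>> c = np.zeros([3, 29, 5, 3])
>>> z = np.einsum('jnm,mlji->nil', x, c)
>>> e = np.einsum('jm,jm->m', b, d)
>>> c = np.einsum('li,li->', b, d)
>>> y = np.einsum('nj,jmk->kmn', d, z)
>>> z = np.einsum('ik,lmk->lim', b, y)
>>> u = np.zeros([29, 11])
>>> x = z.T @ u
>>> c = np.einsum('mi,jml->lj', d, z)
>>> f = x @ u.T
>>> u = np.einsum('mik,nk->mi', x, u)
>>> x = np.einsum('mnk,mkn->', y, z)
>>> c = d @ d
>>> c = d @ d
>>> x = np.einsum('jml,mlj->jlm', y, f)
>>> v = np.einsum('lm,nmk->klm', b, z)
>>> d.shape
(5, 5)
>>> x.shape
(29, 5, 3)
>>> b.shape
(5, 5)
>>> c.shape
(5, 5)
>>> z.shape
(29, 5, 3)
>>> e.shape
(5,)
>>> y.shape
(29, 3, 5)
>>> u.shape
(3, 5)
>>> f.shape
(3, 5, 29)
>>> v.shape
(3, 5, 5)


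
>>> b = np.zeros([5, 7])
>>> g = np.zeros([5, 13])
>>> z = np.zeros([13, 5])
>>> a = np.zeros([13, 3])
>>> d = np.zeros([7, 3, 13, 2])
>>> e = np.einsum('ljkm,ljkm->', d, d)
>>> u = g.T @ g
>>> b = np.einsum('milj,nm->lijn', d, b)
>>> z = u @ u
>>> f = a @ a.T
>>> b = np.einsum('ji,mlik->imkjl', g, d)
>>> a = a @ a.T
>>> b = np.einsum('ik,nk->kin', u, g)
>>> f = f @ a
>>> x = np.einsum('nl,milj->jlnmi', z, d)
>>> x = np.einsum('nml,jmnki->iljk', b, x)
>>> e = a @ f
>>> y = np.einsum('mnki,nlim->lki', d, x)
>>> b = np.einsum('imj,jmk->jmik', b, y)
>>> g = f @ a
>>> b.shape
(5, 13, 13, 2)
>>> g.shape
(13, 13)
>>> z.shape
(13, 13)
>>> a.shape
(13, 13)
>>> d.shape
(7, 3, 13, 2)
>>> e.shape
(13, 13)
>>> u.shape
(13, 13)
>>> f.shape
(13, 13)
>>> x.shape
(3, 5, 2, 7)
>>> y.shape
(5, 13, 2)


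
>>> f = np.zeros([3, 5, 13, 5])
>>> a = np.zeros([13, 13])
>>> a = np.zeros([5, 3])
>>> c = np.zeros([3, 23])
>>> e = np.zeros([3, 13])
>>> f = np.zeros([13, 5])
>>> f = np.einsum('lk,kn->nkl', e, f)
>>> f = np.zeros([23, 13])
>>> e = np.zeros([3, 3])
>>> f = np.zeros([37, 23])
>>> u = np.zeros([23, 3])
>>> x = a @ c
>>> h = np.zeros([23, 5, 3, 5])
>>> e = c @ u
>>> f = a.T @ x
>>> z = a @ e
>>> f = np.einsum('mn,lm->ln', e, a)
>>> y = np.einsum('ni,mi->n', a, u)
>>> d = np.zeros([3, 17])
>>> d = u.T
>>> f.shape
(5, 3)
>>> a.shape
(5, 3)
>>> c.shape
(3, 23)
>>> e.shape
(3, 3)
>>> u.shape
(23, 3)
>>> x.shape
(5, 23)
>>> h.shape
(23, 5, 3, 5)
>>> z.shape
(5, 3)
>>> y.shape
(5,)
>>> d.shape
(3, 23)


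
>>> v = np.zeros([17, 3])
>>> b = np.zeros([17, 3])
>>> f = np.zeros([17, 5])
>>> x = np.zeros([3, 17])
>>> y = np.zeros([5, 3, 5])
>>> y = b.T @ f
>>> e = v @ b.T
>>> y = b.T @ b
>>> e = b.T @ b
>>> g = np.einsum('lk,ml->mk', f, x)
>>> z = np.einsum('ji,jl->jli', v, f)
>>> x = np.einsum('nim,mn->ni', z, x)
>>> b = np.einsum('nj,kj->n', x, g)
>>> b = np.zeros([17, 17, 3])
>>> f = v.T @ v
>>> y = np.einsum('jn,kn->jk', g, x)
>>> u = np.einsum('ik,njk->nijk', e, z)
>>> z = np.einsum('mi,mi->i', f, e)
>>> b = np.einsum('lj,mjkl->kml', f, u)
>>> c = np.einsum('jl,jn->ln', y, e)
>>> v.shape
(17, 3)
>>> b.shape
(5, 17, 3)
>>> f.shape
(3, 3)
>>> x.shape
(17, 5)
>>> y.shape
(3, 17)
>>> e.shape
(3, 3)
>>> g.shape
(3, 5)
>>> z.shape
(3,)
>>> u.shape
(17, 3, 5, 3)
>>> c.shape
(17, 3)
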